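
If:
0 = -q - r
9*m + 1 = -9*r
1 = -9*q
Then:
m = -2/9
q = -1/9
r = 1/9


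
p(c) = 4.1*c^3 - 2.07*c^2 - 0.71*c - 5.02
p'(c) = 12.3*c^2 - 4.14*c - 0.71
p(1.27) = -0.86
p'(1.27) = 13.87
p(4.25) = 269.31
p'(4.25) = 203.86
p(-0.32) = -5.14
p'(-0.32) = 1.87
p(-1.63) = -27.12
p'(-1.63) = 38.72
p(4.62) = 351.82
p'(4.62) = 242.70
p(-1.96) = -42.45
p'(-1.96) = 54.66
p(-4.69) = -470.19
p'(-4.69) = 289.26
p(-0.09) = -4.98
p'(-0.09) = -0.24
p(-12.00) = -7379.38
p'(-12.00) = 1820.17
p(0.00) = -5.02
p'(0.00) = -0.71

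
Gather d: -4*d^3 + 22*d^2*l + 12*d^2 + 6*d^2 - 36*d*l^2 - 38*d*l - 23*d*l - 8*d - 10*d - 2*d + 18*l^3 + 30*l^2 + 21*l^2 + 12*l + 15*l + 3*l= -4*d^3 + d^2*(22*l + 18) + d*(-36*l^2 - 61*l - 20) + 18*l^3 + 51*l^2 + 30*l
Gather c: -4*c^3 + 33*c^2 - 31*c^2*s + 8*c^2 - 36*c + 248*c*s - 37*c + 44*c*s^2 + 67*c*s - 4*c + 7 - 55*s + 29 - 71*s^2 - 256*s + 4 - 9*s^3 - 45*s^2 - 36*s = -4*c^3 + c^2*(41 - 31*s) + c*(44*s^2 + 315*s - 77) - 9*s^3 - 116*s^2 - 347*s + 40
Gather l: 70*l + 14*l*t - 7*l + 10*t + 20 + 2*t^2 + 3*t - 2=l*(14*t + 63) + 2*t^2 + 13*t + 18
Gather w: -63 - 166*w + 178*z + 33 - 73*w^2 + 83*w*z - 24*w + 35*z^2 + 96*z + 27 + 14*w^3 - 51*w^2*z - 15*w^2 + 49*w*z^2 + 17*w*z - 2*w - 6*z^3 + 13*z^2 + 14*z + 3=14*w^3 + w^2*(-51*z - 88) + w*(49*z^2 + 100*z - 192) - 6*z^3 + 48*z^2 + 288*z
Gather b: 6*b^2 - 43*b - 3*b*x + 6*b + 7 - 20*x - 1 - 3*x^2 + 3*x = 6*b^2 + b*(-3*x - 37) - 3*x^2 - 17*x + 6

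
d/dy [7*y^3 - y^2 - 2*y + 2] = 21*y^2 - 2*y - 2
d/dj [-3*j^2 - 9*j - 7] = -6*j - 9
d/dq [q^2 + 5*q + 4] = 2*q + 5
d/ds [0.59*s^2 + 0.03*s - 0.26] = 1.18*s + 0.03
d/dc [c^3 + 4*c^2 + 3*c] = 3*c^2 + 8*c + 3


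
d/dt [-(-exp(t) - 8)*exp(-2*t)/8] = (-exp(t) - 16)*exp(-2*t)/8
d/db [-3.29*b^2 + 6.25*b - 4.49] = 6.25 - 6.58*b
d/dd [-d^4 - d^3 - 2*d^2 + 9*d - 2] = -4*d^3 - 3*d^2 - 4*d + 9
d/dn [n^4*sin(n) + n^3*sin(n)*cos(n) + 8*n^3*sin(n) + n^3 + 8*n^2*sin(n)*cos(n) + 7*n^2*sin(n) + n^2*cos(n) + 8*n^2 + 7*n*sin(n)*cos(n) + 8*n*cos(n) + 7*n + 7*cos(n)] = n^4*cos(n) + 4*n^3*sin(n) + 8*n^3*cos(n) + n^3*cos(2*n) + 23*n^2*sin(n) + 3*n^2*sin(2*n)/2 + 7*n^2*cos(n) + 8*n^2*cos(2*n) + 3*n^2 + 6*n*sin(n) + 8*n*sin(2*n) + 2*n*cos(n) + 7*n*cos(2*n) + 16*n - 7*sin(n) + 7*sin(2*n)/2 + 8*cos(n) + 7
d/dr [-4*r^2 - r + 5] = -8*r - 1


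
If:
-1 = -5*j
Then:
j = 1/5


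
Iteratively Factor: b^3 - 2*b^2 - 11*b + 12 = (b + 3)*(b^2 - 5*b + 4) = (b - 1)*(b + 3)*(b - 4)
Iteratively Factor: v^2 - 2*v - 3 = (v - 3)*(v + 1)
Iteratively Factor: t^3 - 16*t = (t - 4)*(t^2 + 4*t) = (t - 4)*(t + 4)*(t)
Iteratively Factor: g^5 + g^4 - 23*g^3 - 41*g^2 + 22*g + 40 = (g + 1)*(g^4 - 23*g^2 - 18*g + 40) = (g - 5)*(g + 1)*(g^3 + 5*g^2 + 2*g - 8) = (g - 5)*(g - 1)*(g + 1)*(g^2 + 6*g + 8) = (g - 5)*(g - 1)*(g + 1)*(g + 4)*(g + 2)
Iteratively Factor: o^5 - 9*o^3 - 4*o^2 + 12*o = (o - 3)*(o^4 + 3*o^3 - 4*o) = o*(o - 3)*(o^3 + 3*o^2 - 4) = o*(o - 3)*(o + 2)*(o^2 + o - 2) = o*(o - 3)*(o - 1)*(o + 2)*(o + 2)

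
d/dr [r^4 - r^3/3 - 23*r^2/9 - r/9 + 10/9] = 4*r^3 - r^2 - 46*r/9 - 1/9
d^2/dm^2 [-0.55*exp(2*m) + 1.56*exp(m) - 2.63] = (1.56 - 2.2*exp(m))*exp(m)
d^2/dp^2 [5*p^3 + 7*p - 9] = 30*p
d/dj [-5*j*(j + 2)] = -10*j - 10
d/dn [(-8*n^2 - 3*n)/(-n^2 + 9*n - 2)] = (-75*n^2 + 32*n + 6)/(n^4 - 18*n^3 + 85*n^2 - 36*n + 4)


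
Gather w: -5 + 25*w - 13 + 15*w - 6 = 40*w - 24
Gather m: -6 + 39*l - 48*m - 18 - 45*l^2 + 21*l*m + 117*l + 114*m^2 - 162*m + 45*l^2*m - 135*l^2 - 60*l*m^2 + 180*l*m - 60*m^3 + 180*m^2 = -180*l^2 + 156*l - 60*m^3 + m^2*(294 - 60*l) + m*(45*l^2 + 201*l - 210) - 24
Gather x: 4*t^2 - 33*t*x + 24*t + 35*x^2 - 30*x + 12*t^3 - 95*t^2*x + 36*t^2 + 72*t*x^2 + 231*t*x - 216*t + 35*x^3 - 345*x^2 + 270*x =12*t^3 + 40*t^2 - 192*t + 35*x^3 + x^2*(72*t - 310) + x*(-95*t^2 + 198*t + 240)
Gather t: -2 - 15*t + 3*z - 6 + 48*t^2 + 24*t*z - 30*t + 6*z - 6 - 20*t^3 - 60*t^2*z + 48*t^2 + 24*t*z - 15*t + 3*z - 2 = -20*t^3 + t^2*(96 - 60*z) + t*(48*z - 60) + 12*z - 16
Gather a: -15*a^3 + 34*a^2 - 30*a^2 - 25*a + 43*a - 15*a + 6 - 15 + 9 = -15*a^3 + 4*a^2 + 3*a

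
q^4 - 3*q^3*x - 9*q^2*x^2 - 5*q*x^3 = q*(q - 5*x)*(q + x)^2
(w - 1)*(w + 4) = w^2 + 3*w - 4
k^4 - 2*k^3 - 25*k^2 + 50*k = k*(k - 5)*(k - 2)*(k + 5)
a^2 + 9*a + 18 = (a + 3)*(a + 6)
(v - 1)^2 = v^2 - 2*v + 1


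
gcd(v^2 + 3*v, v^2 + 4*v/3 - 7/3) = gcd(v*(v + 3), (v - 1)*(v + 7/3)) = 1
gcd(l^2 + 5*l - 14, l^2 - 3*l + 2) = l - 2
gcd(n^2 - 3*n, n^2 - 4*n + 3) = n - 3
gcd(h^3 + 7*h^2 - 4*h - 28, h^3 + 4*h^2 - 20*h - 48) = h + 2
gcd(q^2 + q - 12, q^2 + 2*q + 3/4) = 1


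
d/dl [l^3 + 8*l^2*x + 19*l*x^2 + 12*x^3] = 3*l^2 + 16*l*x + 19*x^2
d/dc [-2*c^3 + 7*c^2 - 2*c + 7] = -6*c^2 + 14*c - 2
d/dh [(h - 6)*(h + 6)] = 2*h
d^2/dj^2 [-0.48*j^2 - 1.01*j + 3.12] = -0.960000000000000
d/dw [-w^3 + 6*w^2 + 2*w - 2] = -3*w^2 + 12*w + 2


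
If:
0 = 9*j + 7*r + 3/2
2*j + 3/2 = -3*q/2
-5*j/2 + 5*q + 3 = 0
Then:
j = -12/55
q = -39/55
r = 51/770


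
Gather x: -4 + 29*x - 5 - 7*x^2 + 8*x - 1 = -7*x^2 + 37*x - 10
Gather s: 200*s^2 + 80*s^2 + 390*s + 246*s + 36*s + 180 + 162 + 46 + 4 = 280*s^2 + 672*s + 392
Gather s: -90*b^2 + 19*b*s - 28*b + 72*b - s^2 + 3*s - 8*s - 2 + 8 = -90*b^2 + 44*b - s^2 + s*(19*b - 5) + 6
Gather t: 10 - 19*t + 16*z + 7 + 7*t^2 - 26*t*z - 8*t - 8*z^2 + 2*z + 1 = 7*t^2 + t*(-26*z - 27) - 8*z^2 + 18*z + 18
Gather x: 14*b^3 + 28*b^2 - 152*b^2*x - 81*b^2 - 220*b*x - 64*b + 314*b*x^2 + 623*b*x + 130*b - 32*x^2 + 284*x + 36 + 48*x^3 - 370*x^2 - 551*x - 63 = 14*b^3 - 53*b^2 + 66*b + 48*x^3 + x^2*(314*b - 402) + x*(-152*b^2 + 403*b - 267) - 27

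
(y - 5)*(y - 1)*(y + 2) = y^3 - 4*y^2 - 7*y + 10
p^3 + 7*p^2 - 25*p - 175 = (p - 5)*(p + 5)*(p + 7)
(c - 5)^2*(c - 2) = c^3 - 12*c^2 + 45*c - 50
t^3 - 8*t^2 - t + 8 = (t - 8)*(t - 1)*(t + 1)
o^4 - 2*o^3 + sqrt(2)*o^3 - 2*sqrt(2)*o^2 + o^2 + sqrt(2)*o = o*(o - 1)^2*(o + sqrt(2))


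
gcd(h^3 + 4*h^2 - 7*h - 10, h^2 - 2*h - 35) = h + 5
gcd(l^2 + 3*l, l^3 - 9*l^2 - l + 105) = l + 3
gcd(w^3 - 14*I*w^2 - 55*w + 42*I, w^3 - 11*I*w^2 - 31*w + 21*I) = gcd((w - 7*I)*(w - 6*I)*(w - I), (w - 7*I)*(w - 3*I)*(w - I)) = w^2 - 8*I*w - 7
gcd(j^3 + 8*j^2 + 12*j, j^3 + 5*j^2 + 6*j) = j^2 + 2*j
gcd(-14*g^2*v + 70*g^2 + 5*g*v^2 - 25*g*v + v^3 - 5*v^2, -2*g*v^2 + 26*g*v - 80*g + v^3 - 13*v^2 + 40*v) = -2*g*v + 10*g + v^2 - 5*v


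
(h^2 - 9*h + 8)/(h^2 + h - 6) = (h^2 - 9*h + 8)/(h^2 + h - 6)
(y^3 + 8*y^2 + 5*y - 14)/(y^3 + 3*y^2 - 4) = (y + 7)/(y + 2)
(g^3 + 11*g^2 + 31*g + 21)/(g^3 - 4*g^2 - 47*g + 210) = (g^2 + 4*g + 3)/(g^2 - 11*g + 30)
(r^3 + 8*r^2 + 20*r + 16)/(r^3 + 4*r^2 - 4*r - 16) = (r + 2)/(r - 2)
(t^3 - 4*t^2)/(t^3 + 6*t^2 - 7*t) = t*(t - 4)/(t^2 + 6*t - 7)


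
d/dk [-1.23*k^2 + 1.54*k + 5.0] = 1.54 - 2.46*k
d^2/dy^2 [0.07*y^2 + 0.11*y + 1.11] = 0.140000000000000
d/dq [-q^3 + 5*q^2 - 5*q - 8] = -3*q^2 + 10*q - 5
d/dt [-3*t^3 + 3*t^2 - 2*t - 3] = -9*t^2 + 6*t - 2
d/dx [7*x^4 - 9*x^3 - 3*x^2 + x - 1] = 28*x^3 - 27*x^2 - 6*x + 1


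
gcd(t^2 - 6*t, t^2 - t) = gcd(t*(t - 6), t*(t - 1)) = t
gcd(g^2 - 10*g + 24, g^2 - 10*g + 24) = g^2 - 10*g + 24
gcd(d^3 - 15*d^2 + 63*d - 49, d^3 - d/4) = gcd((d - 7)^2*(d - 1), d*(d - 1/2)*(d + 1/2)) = 1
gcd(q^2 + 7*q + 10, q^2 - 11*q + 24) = 1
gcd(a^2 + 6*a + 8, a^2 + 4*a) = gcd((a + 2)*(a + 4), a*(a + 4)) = a + 4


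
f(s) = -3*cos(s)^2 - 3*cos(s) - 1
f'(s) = 6*sin(s)*cos(s) + 3*sin(s)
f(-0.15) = -6.90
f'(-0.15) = -1.33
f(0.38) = -6.37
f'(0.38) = 3.18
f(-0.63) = -5.38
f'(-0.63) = -4.62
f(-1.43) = -1.48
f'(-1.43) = -3.80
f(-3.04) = -0.98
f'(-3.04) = 0.30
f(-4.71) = -0.99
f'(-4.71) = 2.99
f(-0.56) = -5.70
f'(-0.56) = -4.29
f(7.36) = -3.10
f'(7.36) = 5.15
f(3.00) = -0.97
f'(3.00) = -0.41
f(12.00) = -5.67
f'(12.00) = -4.33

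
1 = 1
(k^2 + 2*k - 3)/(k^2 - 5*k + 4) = (k + 3)/(k - 4)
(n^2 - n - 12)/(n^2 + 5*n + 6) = (n - 4)/(n + 2)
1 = 1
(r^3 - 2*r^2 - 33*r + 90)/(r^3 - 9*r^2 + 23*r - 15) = (r + 6)/(r - 1)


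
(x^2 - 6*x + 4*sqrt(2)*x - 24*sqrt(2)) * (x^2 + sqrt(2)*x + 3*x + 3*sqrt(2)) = x^4 - 3*x^3 + 5*sqrt(2)*x^3 - 15*sqrt(2)*x^2 - 10*x^2 - 90*sqrt(2)*x - 24*x - 144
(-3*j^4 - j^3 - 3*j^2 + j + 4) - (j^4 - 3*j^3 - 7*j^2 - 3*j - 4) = -4*j^4 + 2*j^3 + 4*j^2 + 4*j + 8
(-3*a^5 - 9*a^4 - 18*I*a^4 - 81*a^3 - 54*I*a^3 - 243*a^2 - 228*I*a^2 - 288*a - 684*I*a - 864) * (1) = -3*a^5 - 9*a^4 - 18*I*a^4 - 81*a^3 - 54*I*a^3 - 243*a^2 - 228*I*a^2 - 288*a - 684*I*a - 864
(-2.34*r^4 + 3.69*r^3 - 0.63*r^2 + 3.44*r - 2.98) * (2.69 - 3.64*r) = 8.5176*r^5 - 19.7262*r^4 + 12.2193*r^3 - 14.2163*r^2 + 20.1008*r - 8.0162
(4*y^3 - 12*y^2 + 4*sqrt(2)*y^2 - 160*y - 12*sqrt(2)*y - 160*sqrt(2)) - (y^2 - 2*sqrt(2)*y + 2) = 4*y^3 - 13*y^2 + 4*sqrt(2)*y^2 - 160*y - 10*sqrt(2)*y - 160*sqrt(2) - 2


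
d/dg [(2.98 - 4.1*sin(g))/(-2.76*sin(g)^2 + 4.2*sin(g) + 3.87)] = (-11.316*sin(g)^2 + 16.4496*sin(g) - 28.383)*cos(g)/(7.6176*sin(g)^4 - 23.184*sin(g)^3 - 3.7224*sin(g)^2 + 32.508*sin(g) + 14.9769)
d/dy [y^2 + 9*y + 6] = 2*y + 9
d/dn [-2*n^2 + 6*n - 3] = 6 - 4*n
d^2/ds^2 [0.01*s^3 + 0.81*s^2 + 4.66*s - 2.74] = 0.06*s + 1.62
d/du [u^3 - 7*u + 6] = 3*u^2 - 7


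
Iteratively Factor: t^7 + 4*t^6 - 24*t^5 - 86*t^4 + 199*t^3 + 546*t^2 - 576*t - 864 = (t + 4)*(t^6 - 24*t^4 + 10*t^3 + 159*t^2 - 90*t - 216) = (t - 3)*(t + 4)*(t^5 + 3*t^4 - 15*t^3 - 35*t^2 + 54*t + 72) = (t - 3)*(t + 3)*(t + 4)*(t^4 - 15*t^2 + 10*t + 24) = (t - 3)*(t + 1)*(t + 3)*(t + 4)*(t^3 - t^2 - 14*t + 24) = (t - 3)*(t - 2)*(t + 1)*(t + 3)*(t + 4)*(t^2 + t - 12) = (t - 3)^2*(t - 2)*(t + 1)*(t + 3)*(t + 4)*(t + 4)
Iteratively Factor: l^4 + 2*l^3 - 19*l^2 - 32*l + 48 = (l + 3)*(l^3 - l^2 - 16*l + 16) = (l + 3)*(l + 4)*(l^2 - 5*l + 4) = (l - 4)*(l + 3)*(l + 4)*(l - 1)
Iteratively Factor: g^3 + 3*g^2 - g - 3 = (g - 1)*(g^2 + 4*g + 3) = (g - 1)*(g + 3)*(g + 1)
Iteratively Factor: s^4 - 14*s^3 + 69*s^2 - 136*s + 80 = (s - 1)*(s^3 - 13*s^2 + 56*s - 80) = (s - 5)*(s - 1)*(s^2 - 8*s + 16) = (s - 5)*(s - 4)*(s - 1)*(s - 4)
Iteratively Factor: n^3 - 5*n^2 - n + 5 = (n + 1)*(n^2 - 6*n + 5) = (n - 1)*(n + 1)*(n - 5)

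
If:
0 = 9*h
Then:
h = 0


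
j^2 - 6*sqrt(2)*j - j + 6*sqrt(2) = (j - 1)*(j - 6*sqrt(2))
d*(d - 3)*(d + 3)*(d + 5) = d^4 + 5*d^3 - 9*d^2 - 45*d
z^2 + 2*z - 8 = (z - 2)*(z + 4)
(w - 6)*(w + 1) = w^2 - 5*w - 6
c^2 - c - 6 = (c - 3)*(c + 2)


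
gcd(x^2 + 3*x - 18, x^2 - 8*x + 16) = 1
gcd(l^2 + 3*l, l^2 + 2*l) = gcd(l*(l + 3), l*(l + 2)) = l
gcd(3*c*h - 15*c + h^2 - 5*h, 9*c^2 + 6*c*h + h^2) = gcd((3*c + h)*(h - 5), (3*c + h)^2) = 3*c + h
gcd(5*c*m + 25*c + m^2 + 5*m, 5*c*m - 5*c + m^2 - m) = 5*c + m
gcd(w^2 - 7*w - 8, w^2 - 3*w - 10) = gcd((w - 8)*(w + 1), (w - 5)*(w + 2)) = 1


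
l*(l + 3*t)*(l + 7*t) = l^3 + 10*l^2*t + 21*l*t^2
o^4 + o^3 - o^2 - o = o*(o - 1)*(o + 1)^2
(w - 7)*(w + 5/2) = w^2 - 9*w/2 - 35/2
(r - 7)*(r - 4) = r^2 - 11*r + 28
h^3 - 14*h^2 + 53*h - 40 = (h - 8)*(h - 5)*(h - 1)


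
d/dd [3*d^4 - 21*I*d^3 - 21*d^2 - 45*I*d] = 12*d^3 - 63*I*d^2 - 42*d - 45*I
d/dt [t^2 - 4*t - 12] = 2*t - 4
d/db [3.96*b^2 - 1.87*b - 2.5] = 7.92*b - 1.87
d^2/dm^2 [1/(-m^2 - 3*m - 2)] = 2*(m^2 + 3*m - (2*m + 3)^2 + 2)/(m^2 + 3*m + 2)^3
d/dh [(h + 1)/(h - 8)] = -9/(h - 8)^2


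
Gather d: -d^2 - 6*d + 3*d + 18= -d^2 - 3*d + 18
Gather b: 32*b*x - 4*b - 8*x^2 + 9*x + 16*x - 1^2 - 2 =b*(32*x - 4) - 8*x^2 + 25*x - 3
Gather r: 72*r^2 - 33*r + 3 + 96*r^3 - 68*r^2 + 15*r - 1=96*r^3 + 4*r^2 - 18*r + 2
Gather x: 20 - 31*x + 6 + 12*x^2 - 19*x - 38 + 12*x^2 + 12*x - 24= 24*x^2 - 38*x - 36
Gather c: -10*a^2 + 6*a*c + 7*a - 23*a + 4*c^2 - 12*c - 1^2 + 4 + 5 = -10*a^2 - 16*a + 4*c^2 + c*(6*a - 12) + 8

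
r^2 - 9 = (r - 3)*(r + 3)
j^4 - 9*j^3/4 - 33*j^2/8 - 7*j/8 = j*(j - 7/2)*(j + 1/4)*(j + 1)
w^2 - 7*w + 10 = (w - 5)*(w - 2)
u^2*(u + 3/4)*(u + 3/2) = u^4 + 9*u^3/4 + 9*u^2/8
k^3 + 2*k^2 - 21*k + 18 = (k - 3)*(k - 1)*(k + 6)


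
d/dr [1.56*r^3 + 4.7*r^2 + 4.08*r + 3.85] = 4.68*r^2 + 9.4*r + 4.08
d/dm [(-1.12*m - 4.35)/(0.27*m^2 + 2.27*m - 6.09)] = (0.3024*m^2 + 2.349*m + 16.6953)/(0.0729*m^4 + 1.2258*m^3 + 1.8643*m^2 - 27.6486*m + 37.0881)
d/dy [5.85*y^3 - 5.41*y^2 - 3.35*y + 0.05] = 17.55*y^2 - 10.82*y - 3.35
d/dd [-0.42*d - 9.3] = -0.420000000000000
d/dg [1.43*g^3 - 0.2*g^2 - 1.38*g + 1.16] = 4.29*g^2 - 0.4*g - 1.38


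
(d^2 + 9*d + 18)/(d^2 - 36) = (d + 3)/(d - 6)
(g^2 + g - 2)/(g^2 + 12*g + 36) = (g^2 + g - 2)/(g^2 + 12*g + 36)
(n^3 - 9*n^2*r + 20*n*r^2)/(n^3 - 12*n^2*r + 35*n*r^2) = (-n + 4*r)/(-n + 7*r)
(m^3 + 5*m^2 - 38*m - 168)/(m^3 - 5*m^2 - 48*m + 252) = (m + 4)/(m - 6)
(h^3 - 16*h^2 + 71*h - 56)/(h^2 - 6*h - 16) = (h^2 - 8*h + 7)/(h + 2)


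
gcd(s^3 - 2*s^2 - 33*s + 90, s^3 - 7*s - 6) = s - 3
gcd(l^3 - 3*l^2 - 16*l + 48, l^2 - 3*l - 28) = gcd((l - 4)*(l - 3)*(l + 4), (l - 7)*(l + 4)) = l + 4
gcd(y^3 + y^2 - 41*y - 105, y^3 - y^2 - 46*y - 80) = y + 5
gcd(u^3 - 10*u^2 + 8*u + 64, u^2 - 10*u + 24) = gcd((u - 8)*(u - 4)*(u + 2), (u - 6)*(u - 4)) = u - 4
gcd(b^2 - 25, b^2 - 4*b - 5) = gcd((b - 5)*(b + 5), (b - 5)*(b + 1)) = b - 5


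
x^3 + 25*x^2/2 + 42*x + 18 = (x + 1/2)*(x + 6)^2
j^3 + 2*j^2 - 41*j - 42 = (j - 6)*(j + 1)*(j + 7)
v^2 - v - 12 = (v - 4)*(v + 3)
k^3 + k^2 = k^2*(k + 1)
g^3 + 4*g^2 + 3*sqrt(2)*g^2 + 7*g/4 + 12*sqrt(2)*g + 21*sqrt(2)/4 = (g + 1/2)*(g + 7/2)*(g + 3*sqrt(2))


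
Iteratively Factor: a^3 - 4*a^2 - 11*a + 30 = (a + 3)*(a^2 - 7*a + 10) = (a - 2)*(a + 3)*(a - 5)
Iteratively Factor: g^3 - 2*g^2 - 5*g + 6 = (g - 3)*(g^2 + g - 2) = (g - 3)*(g + 2)*(g - 1)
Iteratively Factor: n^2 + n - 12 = (n + 4)*(n - 3)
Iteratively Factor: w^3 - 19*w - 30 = (w - 5)*(w^2 + 5*w + 6) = (w - 5)*(w + 3)*(w + 2)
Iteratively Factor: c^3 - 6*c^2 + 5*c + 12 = (c + 1)*(c^2 - 7*c + 12) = (c - 3)*(c + 1)*(c - 4)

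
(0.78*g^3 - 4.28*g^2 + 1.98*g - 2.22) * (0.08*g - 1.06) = 0.0624*g^4 - 1.1692*g^3 + 4.6952*g^2 - 2.2764*g + 2.3532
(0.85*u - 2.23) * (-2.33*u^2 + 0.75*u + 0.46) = -1.9805*u^3 + 5.8334*u^2 - 1.2815*u - 1.0258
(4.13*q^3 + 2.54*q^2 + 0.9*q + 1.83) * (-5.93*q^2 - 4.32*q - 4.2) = -24.4909*q^5 - 32.9038*q^4 - 33.6558*q^3 - 25.4079*q^2 - 11.6856*q - 7.686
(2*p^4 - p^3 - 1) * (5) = 10*p^4 - 5*p^3 - 5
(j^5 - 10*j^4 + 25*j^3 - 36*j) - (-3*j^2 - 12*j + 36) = j^5 - 10*j^4 + 25*j^3 + 3*j^2 - 24*j - 36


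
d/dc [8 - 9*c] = -9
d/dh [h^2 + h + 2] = 2*h + 1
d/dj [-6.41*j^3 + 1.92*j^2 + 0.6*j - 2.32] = -19.23*j^2 + 3.84*j + 0.6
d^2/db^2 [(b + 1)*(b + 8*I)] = 2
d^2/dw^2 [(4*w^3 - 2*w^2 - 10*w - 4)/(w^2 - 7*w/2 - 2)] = 80/(w^3 - 12*w^2 + 48*w - 64)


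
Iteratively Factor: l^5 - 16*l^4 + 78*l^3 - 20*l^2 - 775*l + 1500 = (l + 3)*(l^4 - 19*l^3 + 135*l^2 - 425*l + 500) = (l - 5)*(l + 3)*(l^3 - 14*l^2 + 65*l - 100) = (l - 5)*(l - 4)*(l + 3)*(l^2 - 10*l + 25) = (l - 5)^2*(l - 4)*(l + 3)*(l - 5)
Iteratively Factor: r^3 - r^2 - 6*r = (r - 3)*(r^2 + 2*r) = r*(r - 3)*(r + 2)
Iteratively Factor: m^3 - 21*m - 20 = (m + 4)*(m^2 - 4*m - 5) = (m + 1)*(m + 4)*(m - 5)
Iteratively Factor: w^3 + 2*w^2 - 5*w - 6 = (w + 1)*(w^2 + w - 6) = (w - 2)*(w + 1)*(w + 3)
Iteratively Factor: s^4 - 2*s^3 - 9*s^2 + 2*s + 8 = (s + 1)*(s^3 - 3*s^2 - 6*s + 8) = (s - 1)*(s + 1)*(s^2 - 2*s - 8) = (s - 1)*(s + 1)*(s + 2)*(s - 4)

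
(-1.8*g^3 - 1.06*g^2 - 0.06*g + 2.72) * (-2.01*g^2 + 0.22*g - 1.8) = 3.618*g^5 + 1.7346*g^4 + 3.1274*g^3 - 3.5724*g^2 + 0.7064*g - 4.896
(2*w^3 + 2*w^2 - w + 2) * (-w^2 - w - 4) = -2*w^5 - 4*w^4 - 9*w^3 - 9*w^2 + 2*w - 8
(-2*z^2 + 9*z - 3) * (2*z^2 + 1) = -4*z^4 + 18*z^3 - 8*z^2 + 9*z - 3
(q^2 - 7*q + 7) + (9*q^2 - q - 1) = 10*q^2 - 8*q + 6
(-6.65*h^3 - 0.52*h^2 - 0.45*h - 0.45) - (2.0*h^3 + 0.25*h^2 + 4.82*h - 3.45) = -8.65*h^3 - 0.77*h^2 - 5.27*h + 3.0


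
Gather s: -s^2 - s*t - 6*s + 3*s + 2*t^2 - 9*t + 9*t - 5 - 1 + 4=-s^2 + s*(-t - 3) + 2*t^2 - 2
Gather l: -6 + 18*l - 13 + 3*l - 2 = 21*l - 21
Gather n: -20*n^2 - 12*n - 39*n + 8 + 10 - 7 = -20*n^2 - 51*n + 11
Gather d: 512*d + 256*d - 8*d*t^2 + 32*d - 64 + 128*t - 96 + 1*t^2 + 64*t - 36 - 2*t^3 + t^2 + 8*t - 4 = d*(800 - 8*t^2) - 2*t^3 + 2*t^2 + 200*t - 200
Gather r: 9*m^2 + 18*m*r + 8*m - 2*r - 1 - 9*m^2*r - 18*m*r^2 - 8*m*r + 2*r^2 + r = 9*m^2 + 8*m + r^2*(2 - 18*m) + r*(-9*m^2 + 10*m - 1) - 1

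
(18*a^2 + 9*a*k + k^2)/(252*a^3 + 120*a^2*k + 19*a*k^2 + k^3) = (3*a + k)/(42*a^2 + 13*a*k + k^2)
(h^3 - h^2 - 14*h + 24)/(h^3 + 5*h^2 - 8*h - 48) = (h - 2)/(h + 4)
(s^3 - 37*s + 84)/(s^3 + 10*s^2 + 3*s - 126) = (s - 4)/(s + 6)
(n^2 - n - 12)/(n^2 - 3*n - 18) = (n - 4)/(n - 6)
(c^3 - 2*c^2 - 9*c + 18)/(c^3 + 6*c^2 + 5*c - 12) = (c^2 - 5*c + 6)/(c^2 + 3*c - 4)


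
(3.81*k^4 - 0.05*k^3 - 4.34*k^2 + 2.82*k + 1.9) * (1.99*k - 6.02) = 7.5819*k^5 - 23.0357*k^4 - 8.3356*k^3 + 31.7386*k^2 - 13.1954*k - 11.438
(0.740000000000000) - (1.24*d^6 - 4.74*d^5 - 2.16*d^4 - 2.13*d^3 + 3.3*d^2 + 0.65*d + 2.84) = -1.24*d^6 + 4.74*d^5 + 2.16*d^4 + 2.13*d^3 - 3.3*d^2 - 0.65*d - 2.1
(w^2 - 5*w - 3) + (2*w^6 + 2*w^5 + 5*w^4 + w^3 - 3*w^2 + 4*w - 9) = 2*w^6 + 2*w^5 + 5*w^4 + w^3 - 2*w^2 - w - 12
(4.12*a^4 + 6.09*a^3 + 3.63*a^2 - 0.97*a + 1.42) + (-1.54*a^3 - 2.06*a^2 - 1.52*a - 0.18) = 4.12*a^4 + 4.55*a^3 + 1.57*a^2 - 2.49*a + 1.24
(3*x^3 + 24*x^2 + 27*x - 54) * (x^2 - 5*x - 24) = 3*x^5 + 9*x^4 - 165*x^3 - 765*x^2 - 378*x + 1296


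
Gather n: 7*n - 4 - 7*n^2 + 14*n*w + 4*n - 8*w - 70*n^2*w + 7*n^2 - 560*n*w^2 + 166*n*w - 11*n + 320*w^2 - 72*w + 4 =-70*n^2*w + n*(-560*w^2 + 180*w) + 320*w^2 - 80*w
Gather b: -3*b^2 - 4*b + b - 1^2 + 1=-3*b^2 - 3*b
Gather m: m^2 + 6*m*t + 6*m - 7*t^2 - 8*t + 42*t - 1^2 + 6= m^2 + m*(6*t + 6) - 7*t^2 + 34*t + 5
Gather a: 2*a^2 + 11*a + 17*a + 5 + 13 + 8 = 2*a^2 + 28*a + 26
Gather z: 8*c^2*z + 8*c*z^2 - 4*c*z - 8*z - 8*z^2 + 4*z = z^2*(8*c - 8) + z*(8*c^2 - 4*c - 4)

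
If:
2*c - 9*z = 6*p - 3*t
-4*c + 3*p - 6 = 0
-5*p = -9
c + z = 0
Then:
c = -3/20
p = 9/5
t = 83/20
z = 3/20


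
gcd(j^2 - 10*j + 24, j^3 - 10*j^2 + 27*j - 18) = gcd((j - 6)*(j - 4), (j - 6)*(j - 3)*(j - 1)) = j - 6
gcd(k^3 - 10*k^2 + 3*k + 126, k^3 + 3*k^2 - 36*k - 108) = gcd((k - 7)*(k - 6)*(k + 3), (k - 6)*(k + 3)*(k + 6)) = k^2 - 3*k - 18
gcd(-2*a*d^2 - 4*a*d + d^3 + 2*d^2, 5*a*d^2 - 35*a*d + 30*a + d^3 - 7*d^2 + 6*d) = 1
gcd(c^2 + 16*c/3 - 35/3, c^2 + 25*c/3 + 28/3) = c + 7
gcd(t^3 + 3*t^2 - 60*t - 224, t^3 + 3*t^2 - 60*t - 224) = t^3 + 3*t^2 - 60*t - 224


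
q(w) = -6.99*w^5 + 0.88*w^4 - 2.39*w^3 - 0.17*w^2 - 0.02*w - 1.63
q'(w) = -34.95*w^4 + 3.52*w^3 - 7.17*w^2 - 0.34*w - 0.02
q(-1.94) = 219.77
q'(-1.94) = -547.10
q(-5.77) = 46132.37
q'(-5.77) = -39652.14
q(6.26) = -66440.17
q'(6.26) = -53091.21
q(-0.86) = 3.55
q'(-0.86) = -26.39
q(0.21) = -1.66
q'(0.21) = -0.44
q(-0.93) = 5.69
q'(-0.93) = -34.88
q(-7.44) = 163015.98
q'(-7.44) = -108931.56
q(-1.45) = 54.02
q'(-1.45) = -179.83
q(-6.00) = 56003.33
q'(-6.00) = -46311.62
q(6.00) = -53737.87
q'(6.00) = -44795.06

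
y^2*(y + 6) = y^3 + 6*y^2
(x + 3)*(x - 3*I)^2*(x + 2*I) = x^4 + 3*x^3 - 4*I*x^3 + 3*x^2 - 12*I*x^2 + 9*x - 18*I*x - 54*I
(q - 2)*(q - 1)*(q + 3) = q^3 - 7*q + 6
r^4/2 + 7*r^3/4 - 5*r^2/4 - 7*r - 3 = (r/2 + 1/4)*(r - 2)*(r + 2)*(r + 3)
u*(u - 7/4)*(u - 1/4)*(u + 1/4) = u^4 - 7*u^3/4 - u^2/16 + 7*u/64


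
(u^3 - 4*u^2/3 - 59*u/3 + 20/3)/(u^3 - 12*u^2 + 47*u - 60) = (3*u^2 + 11*u - 4)/(3*(u^2 - 7*u + 12))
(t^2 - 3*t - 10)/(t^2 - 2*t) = (t^2 - 3*t - 10)/(t*(t - 2))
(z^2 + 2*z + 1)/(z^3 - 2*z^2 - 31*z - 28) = (z + 1)/(z^2 - 3*z - 28)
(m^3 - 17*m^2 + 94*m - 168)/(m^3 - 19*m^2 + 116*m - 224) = (m - 6)/(m - 8)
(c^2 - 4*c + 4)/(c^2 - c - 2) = (c - 2)/(c + 1)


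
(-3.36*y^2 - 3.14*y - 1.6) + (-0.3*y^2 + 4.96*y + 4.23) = -3.66*y^2 + 1.82*y + 2.63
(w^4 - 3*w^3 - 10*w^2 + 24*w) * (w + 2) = w^5 - w^4 - 16*w^3 + 4*w^2 + 48*w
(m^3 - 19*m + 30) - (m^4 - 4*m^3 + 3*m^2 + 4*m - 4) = -m^4 + 5*m^3 - 3*m^2 - 23*m + 34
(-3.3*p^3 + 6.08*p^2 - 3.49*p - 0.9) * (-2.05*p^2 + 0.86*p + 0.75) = 6.765*p^5 - 15.302*p^4 + 9.9083*p^3 + 3.4036*p^2 - 3.3915*p - 0.675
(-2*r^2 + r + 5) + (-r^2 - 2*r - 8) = -3*r^2 - r - 3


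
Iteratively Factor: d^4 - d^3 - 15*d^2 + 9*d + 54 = (d + 3)*(d^3 - 4*d^2 - 3*d + 18) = (d + 2)*(d + 3)*(d^2 - 6*d + 9) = (d - 3)*(d + 2)*(d + 3)*(d - 3)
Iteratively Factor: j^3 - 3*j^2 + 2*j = (j - 1)*(j^2 - 2*j) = j*(j - 1)*(j - 2)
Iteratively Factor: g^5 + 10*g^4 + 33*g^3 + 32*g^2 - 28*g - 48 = (g - 1)*(g^4 + 11*g^3 + 44*g^2 + 76*g + 48) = (g - 1)*(g + 4)*(g^3 + 7*g^2 + 16*g + 12) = (g - 1)*(g + 2)*(g + 4)*(g^2 + 5*g + 6) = (g - 1)*(g + 2)*(g + 3)*(g + 4)*(g + 2)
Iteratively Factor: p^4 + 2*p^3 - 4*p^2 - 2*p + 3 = (p - 1)*(p^3 + 3*p^2 - p - 3) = (p - 1)*(p + 3)*(p^2 - 1) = (p - 1)^2*(p + 3)*(p + 1)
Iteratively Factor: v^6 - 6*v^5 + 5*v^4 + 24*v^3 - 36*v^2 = (v)*(v^5 - 6*v^4 + 5*v^3 + 24*v^2 - 36*v) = v^2*(v^4 - 6*v^3 + 5*v^2 + 24*v - 36) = v^2*(v + 2)*(v^3 - 8*v^2 + 21*v - 18) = v^2*(v - 3)*(v + 2)*(v^2 - 5*v + 6) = v^2*(v - 3)^2*(v + 2)*(v - 2)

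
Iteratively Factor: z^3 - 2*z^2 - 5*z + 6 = (z - 3)*(z^2 + z - 2) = (z - 3)*(z - 1)*(z + 2)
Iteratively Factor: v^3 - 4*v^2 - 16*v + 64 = (v - 4)*(v^2 - 16) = (v - 4)^2*(v + 4)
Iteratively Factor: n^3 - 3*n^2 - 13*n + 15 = (n - 5)*(n^2 + 2*n - 3) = (n - 5)*(n + 3)*(n - 1)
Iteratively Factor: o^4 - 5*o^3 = (o - 5)*(o^3) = o*(o - 5)*(o^2) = o^2*(o - 5)*(o)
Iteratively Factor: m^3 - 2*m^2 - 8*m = (m)*(m^2 - 2*m - 8) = m*(m - 4)*(m + 2)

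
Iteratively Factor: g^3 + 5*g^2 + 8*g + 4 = (g + 1)*(g^2 + 4*g + 4) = (g + 1)*(g + 2)*(g + 2)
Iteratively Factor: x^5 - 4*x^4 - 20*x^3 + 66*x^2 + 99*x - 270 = (x + 3)*(x^4 - 7*x^3 + x^2 + 63*x - 90) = (x - 2)*(x + 3)*(x^3 - 5*x^2 - 9*x + 45) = (x - 2)*(x + 3)^2*(x^2 - 8*x + 15) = (x - 5)*(x - 2)*(x + 3)^2*(x - 3)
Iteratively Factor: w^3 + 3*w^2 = (w + 3)*(w^2) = w*(w + 3)*(w)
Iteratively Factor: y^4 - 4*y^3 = (y)*(y^3 - 4*y^2) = y^2*(y^2 - 4*y) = y^3*(y - 4)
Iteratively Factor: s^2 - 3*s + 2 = (s - 1)*(s - 2)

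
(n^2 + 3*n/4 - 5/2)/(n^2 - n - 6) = (n - 5/4)/(n - 3)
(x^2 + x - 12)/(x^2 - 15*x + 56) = (x^2 + x - 12)/(x^2 - 15*x + 56)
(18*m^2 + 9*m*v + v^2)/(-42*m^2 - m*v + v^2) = (3*m + v)/(-7*m + v)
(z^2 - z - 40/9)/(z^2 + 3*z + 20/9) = (3*z - 8)/(3*z + 4)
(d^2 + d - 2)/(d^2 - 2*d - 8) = (d - 1)/(d - 4)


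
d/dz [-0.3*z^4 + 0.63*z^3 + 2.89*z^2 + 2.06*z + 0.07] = -1.2*z^3 + 1.89*z^2 + 5.78*z + 2.06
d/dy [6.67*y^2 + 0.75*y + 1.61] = 13.34*y + 0.75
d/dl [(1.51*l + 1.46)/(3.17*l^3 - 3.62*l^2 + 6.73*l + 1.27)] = (-9.5734*l^3 - 8.4184*l^2 + 10.5704*l - 7.9081)/(10.0489*l^6 - 22.9508*l^5 + 55.7726*l^4 - 40.6734*l^3 + 36.0981*l^2 + 17.0942*l + 1.6129)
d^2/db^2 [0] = 0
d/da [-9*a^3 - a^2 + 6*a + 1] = -27*a^2 - 2*a + 6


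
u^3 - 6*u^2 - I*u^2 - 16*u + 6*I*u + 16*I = (u - 8)*(u + 2)*(u - I)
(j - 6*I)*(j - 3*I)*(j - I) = j^3 - 10*I*j^2 - 27*j + 18*I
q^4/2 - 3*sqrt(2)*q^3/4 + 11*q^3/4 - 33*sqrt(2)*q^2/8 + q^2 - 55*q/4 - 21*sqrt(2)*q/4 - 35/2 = (q/2 + sqrt(2)/2)*(q + 2)*(q + 7/2)*(q - 5*sqrt(2)/2)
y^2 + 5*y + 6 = (y + 2)*(y + 3)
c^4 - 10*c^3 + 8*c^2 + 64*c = c*(c - 8)*(c - 4)*(c + 2)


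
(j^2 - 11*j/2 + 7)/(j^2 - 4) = (j - 7/2)/(j + 2)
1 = 1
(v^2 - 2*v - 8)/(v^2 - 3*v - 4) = (v + 2)/(v + 1)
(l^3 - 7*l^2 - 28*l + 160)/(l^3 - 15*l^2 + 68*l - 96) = (l + 5)/(l - 3)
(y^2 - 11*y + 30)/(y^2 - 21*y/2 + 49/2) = 2*(y^2 - 11*y + 30)/(2*y^2 - 21*y + 49)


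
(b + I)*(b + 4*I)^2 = b^3 + 9*I*b^2 - 24*b - 16*I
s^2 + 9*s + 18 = (s + 3)*(s + 6)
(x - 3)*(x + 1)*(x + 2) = x^3 - 7*x - 6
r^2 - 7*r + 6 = (r - 6)*(r - 1)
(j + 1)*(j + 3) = j^2 + 4*j + 3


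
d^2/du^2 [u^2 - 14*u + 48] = 2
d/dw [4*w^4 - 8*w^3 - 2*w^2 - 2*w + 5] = 16*w^3 - 24*w^2 - 4*w - 2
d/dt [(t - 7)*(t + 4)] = 2*t - 3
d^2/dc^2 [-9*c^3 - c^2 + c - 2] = -54*c - 2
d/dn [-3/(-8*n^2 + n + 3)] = 3*(1 - 16*n)/(-8*n^2 + n + 3)^2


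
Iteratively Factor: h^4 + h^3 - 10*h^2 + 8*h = (h - 2)*(h^3 + 3*h^2 - 4*h) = (h - 2)*(h - 1)*(h^2 + 4*h) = h*(h - 2)*(h - 1)*(h + 4)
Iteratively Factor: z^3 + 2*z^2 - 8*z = (z)*(z^2 + 2*z - 8) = z*(z - 2)*(z + 4)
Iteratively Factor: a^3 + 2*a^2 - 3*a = (a)*(a^2 + 2*a - 3) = a*(a - 1)*(a + 3)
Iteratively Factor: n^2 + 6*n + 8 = (n + 2)*(n + 4)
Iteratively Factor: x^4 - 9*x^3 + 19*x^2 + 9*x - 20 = (x - 4)*(x^3 - 5*x^2 - x + 5) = (x - 4)*(x + 1)*(x^2 - 6*x + 5) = (x - 4)*(x - 1)*(x + 1)*(x - 5)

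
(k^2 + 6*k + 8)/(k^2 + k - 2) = (k + 4)/(k - 1)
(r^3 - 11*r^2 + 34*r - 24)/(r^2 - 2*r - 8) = (r^2 - 7*r + 6)/(r + 2)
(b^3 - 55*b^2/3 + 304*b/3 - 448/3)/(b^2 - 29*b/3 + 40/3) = (3*b^2 - 31*b + 56)/(3*b - 5)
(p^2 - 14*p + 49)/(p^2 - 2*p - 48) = (-p^2 + 14*p - 49)/(-p^2 + 2*p + 48)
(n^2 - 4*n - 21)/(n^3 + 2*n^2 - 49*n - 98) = (n + 3)/(n^2 + 9*n + 14)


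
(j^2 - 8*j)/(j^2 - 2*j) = (j - 8)/(j - 2)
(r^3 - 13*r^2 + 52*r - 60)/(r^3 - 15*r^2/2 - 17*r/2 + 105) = 2*(r - 2)/(2*r + 7)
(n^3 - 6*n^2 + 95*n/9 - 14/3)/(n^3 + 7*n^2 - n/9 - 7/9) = (9*n^3 - 54*n^2 + 95*n - 42)/(9*n^3 + 63*n^2 - n - 7)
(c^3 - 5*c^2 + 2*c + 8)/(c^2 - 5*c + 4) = (c^2 - c - 2)/(c - 1)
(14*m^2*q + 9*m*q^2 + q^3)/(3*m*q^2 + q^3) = (14*m^2 + 9*m*q + q^2)/(q*(3*m + q))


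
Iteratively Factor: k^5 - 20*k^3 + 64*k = (k - 2)*(k^4 + 2*k^3 - 16*k^2 - 32*k) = (k - 2)*(k + 2)*(k^3 - 16*k) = k*(k - 2)*(k + 2)*(k^2 - 16) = k*(k - 4)*(k - 2)*(k + 2)*(k + 4)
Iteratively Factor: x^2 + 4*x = (x + 4)*(x)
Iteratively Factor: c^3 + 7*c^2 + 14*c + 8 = (c + 1)*(c^2 + 6*c + 8) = (c + 1)*(c + 4)*(c + 2)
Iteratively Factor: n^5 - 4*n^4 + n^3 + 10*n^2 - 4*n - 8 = (n + 1)*(n^4 - 5*n^3 + 6*n^2 + 4*n - 8) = (n - 2)*(n + 1)*(n^3 - 3*n^2 + 4) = (n - 2)*(n + 1)^2*(n^2 - 4*n + 4) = (n - 2)^2*(n + 1)^2*(n - 2)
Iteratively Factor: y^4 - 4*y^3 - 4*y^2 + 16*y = (y + 2)*(y^3 - 6*y^2 + 8*y) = y*(y + 2)*(y^2 - 6*y + 8) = y*(y - 4)*(y + 2)*(y - 2)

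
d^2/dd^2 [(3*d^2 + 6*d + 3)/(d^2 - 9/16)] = 96*(512*d^3 + 1200*d^2 + 864*d + 225)/(4096*d^6 - 6912*d^4 + 3888*d^2 - 729)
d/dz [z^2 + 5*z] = 2*z + 5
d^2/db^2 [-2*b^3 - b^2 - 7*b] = -12*b - 2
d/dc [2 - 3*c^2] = -6*c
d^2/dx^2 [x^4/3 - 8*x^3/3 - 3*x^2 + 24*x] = 4*x^2 - 16*x - 6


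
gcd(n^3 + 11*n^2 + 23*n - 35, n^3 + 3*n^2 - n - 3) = n - 1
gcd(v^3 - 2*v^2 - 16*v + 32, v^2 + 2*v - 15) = 1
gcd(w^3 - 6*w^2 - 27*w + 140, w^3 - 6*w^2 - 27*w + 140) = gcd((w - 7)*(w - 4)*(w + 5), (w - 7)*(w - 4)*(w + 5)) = w^3 - 6*w^2 - 27*w + 140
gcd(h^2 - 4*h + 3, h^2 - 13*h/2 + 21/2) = h - 3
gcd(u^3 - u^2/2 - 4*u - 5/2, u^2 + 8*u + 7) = u + 1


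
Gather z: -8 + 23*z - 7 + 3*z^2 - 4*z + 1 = 3*z^2 + 19*z - 14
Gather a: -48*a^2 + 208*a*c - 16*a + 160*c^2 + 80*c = -48*a^2 + a*(208*c - 16) + 160*c^2 + 80*c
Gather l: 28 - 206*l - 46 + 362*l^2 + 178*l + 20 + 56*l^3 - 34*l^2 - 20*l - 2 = 56*l^3 + 328*l^2 - 48*l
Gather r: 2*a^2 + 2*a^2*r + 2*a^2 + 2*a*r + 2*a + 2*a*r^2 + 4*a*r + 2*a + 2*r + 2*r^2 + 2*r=4*a^2 + 4*a + r^2*(2*a + 2) + r*(2*a^2 + 6*a + 4)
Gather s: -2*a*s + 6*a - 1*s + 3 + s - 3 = -2*a*s + 6*a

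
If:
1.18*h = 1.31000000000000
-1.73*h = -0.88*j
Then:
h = 1.11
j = 2.18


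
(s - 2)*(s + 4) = s^2 + 2*s - 8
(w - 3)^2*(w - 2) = w^3 - 8*w^2 + 21*w - 18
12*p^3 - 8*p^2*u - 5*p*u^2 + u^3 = (-6*p + u)*(-p + u)*(2*p + u)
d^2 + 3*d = d*(d + 3)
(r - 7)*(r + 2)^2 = r^3 - 3*r^2 - 24*r - 28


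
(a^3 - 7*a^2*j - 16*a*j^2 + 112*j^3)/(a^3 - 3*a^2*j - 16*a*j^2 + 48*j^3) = (a - 7*j)/(a - 3*j)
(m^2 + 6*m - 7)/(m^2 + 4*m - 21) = (m - 1)/(m - 3)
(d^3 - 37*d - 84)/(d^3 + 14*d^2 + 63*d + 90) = (d^2 - 3*d - 28)/(d^2 + 11*d + 30)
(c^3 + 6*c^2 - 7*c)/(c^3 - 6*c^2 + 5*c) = (c + 7)/(c - 5)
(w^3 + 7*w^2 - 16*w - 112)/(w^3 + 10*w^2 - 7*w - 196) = (w + 4)/(w + 7)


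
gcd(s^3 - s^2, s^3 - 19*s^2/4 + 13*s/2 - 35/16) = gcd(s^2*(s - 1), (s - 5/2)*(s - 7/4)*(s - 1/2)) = 1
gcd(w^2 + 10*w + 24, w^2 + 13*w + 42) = w + 6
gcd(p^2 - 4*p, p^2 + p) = p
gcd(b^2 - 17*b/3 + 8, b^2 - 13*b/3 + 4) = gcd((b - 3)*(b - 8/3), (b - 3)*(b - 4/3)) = b - 3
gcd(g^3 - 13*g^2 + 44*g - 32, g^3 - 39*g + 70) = 1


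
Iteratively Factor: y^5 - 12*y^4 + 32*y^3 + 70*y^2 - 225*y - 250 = (y - 5)*(y^4 - 7*y^3 - 3*y^2 + 55*y + 50) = (y - 5)^2*(y^3 - 2*y^2 - 13*y - 10) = (y - 5)^2*(y + 1)*(y^2 - 3*y - 10) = (y - 5)^2*(y + 1)*(y + 2)*(y - 5)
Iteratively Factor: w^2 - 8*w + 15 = (w - 5)*(w - 3)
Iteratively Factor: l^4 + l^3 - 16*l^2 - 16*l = (l + 4)*(l^3 - 3*l^2 - 4*l) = l*(l + 4)*(l^2 - 3*l - 4) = l*(l + 1)*(l + 4)*(l - 4)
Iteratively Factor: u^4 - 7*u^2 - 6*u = (u)*(u^3 - 7*u - 6) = u*(u + 2)*(u^2 - 2*u - 3) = u*(u - 3)*(u + 2)*(u + 1)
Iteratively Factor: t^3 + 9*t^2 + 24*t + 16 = (t + 1)*(t^2 + 8*t + 16) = (t + 1)*(t + 4)*(t + 4)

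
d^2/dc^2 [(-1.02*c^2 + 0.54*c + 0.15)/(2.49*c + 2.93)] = (-3.5527136788005e-15*c - 23.532522)/(15.438249*c^3 + 54.498879*c^2 + 64.129203*c + 25.153757)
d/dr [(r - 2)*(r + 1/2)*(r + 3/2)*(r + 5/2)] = 4*r^3 + 15*r^2/2 - 13*r/2 - 77/8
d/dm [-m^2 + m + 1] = 1 - 2*m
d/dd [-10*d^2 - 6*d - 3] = -20*d - 6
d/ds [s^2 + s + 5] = 2*s + 1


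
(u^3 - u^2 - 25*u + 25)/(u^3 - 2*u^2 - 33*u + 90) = (u^2 + 4*u - 5)/(u^2 + 3*u - 18)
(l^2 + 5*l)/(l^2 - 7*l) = (l + 5)/(l - 7)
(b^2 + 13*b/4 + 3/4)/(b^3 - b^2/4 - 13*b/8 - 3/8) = 2*(b + 3)/(2*b^2 - b - 3)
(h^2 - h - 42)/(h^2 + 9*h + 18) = (h - 7)/(h + 3)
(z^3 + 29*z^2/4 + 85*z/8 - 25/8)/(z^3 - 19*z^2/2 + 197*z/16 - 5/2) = 2*(2*z^2 + 15*z + 25)/(4*z^2 - 37*z + 40)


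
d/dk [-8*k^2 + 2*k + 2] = 2 - 16*k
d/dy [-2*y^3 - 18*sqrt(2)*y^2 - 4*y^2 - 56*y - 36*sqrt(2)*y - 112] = -6*y^2 - 36*sqrt(2)*y - 8*y - 56 - 36*sqrt(2)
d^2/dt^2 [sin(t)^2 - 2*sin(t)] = 2*sin(t) + 2*cos(2*t)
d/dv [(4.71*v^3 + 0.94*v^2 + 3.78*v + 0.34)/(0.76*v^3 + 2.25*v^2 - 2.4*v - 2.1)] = (-1.77635683940025e-15*v^5 + 9.8831*v^4 - 28.3536*v^3 - 41.2092*v^2 - 5.478*v - 7.122)/(0.5776*v^6 + 3.42*v^5 + 1.4145*v^4 - 13.992*v^3 - 3.69*v^2 + 10.08*v + 4.41)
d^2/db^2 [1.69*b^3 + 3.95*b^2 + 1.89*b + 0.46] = 10.14*b + 7.9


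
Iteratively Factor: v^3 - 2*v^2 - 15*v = (v - 5)*(v^2 + 3*v) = (v - 5)*(v + 3)*(v)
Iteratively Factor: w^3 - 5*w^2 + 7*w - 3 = (w - 1)*(w^2 - 4*w + 3) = (w - 1)^2*(w - 3)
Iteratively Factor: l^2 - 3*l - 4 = (l - 4)*(l + 1)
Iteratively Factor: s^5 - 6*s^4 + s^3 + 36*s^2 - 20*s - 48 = (s - 4)*(s^4 - 2*s^3 - 7*s^2 + 8*s + 12) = (s - 4)*(s - 2)*(s^3 - 7*s - 6) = (s - 4)*(s - 2)*(s + 1)*(s^2 - s - 6) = (s - 4)*(s - 2)*(s + 1)*(s + 2)*(s - 3)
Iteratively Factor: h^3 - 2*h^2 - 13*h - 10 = (h - 5)*(h^2 + 3*h + 2) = (h - 5)*(h + 1)*(h + 2)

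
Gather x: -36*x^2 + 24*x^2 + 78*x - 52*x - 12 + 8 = -12*x^2 + 26*x - 4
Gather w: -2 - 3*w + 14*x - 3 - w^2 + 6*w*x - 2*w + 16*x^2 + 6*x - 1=-w^2 + w*(6*x - 5) + 16*x^2 + 20*x - 6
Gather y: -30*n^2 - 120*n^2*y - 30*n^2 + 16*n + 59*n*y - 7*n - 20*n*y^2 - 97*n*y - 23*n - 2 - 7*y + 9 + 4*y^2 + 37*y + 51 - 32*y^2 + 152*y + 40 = -60*n^2 - 14*n + y^2*(-20*n - 28) + y*(-120*n^2 - 38*n + 182) + 98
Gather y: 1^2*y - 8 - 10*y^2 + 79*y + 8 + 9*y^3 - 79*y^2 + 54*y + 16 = 9*y^3 - 89*y^2 + 134*y + 16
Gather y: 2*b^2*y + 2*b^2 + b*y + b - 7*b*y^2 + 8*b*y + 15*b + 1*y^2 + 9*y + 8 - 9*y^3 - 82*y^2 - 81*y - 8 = 2*b^2 + 16*b - 9*y^3 + y^2*(-7*b - 81) + y*(2*b^2 + 9*b - 72)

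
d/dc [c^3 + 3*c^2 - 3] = 3*c*(c + 2)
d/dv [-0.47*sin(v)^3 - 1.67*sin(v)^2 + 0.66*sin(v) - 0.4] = (-1.41*sin(v)^2 - 3.34*sin(v) + 0.66)*cos(v)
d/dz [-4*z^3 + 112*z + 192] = 112 - 12*z^2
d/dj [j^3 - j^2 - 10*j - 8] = 3*j^2 - 2*j - 10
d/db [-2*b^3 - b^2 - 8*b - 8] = -6*b^2 - 2*b - 8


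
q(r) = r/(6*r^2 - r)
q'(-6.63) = -0.00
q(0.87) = 0.24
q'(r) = r*(1 - 12*r)/(6*r^2 - r)^2 + 1/(6*r^2 - r)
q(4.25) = 0.04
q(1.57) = 0.12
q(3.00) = 0.06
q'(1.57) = -0.08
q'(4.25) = -0.01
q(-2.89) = -0.05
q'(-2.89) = -0.02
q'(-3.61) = -0.01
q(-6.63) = -0.02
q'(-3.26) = -0.01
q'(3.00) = -0.02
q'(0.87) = -0.34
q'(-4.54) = -0.01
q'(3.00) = -0.02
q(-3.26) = -0.05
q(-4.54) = -0.04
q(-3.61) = -0.04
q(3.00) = 0.06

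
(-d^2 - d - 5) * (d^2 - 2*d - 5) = -d^4 + d^3 + 2*d^2 + 15*d + 25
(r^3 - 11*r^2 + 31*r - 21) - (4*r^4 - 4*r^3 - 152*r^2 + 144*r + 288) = -4*r^4 + 5*r^3 + 141*r^2 - 113*r - 309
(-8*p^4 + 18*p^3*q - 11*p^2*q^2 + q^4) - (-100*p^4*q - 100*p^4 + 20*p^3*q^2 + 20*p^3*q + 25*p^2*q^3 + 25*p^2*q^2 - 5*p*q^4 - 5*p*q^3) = 100*p^4*q + 92*p^4 - 20*p^3*q^2 - 2*p^3*q - 25*p^2*q^3 - 36*p^2*q^2 + 5*p*q^4 + 5*p*q^3 + q^4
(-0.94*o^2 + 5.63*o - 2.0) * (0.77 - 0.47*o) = 0.4418*o^3 - 3.3699*o^2 + 5.2751*o - 1.54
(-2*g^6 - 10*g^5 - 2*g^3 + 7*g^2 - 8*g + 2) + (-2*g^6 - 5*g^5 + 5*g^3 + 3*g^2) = -4*g^6 - 15*g^5 + 3*g^3 + 10*g^2 - 8*g + 2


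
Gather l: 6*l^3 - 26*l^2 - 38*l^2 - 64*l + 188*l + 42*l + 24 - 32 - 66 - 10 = 6*l^3 - 64*l^2 + 166*l - 84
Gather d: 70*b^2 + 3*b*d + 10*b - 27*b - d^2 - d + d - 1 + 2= 70*b^2 + 3*b*d - 17*b - d^2 + 1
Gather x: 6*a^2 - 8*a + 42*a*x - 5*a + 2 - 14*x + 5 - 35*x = 6*a^2 - 13*a + x*(42*a - 49) + 7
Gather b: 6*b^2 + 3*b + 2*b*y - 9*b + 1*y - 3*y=6*b^2 + b*(2*y - 6) - 2*y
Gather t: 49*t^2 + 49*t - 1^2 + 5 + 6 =49*t^2 + 49*t + 10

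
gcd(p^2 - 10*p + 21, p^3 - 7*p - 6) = p - 3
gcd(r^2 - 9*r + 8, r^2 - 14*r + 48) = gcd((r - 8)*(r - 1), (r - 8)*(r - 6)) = r - 8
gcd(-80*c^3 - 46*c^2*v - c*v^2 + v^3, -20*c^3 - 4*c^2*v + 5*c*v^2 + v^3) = 10*c^2 + 7*c*v + v^2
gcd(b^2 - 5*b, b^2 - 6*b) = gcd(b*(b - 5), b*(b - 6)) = b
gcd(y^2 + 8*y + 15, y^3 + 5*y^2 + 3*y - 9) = y + 3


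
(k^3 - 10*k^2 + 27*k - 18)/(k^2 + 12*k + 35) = (k^3 - 10*k^2 + 27*k - 18)/(k^2 + 12*k + 35)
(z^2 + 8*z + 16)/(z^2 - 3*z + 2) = (z^2 + 8*z + 16)/(z^2 - 3*z + 2)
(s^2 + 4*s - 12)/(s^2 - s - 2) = (s + 6)/(s + 1)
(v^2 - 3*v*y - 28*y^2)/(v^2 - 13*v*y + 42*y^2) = (-v - 4*y)/(-v + 6*y)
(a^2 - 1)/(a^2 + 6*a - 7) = (a + 1)/(a + 7)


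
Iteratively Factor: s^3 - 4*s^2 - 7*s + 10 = (s - 5)*(s^2 + s - 2) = (s - 5)*(s - 1)*(s + 2)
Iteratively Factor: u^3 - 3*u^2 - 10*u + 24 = (u - 2)*(u^2 - u - 12) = (u - 2)*(u + 3)*(u - 4)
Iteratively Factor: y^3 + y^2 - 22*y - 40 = (y - 5)*(y^2 + 6*y + 8) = (y - 5)*(y + 4)*(y + 2)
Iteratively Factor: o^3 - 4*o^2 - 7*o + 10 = (o + 2)*(o^2 - 6*o + 5) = (o - 1)*(o + 2)*(o - 5)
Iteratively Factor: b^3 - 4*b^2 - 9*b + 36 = (b - 4)*(b^2 - 9) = (b - 4)*(b + 3)*(b - 3)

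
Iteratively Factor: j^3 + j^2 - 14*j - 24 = (j + 2)*(j^2 - j - 12) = (j + 2)*(j + 3)*(j - 4)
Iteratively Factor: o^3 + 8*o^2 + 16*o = (o + 4)*(o^2 + 4*o) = o*(o + 4)*(o + 4)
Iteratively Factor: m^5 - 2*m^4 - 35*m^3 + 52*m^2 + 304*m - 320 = (m - 1)*(m^4 - m^3 - 36*m^2 + 16*m + 320) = (m - 1)*(m + 4)*(m^3 - 5*m^2 - 16*m + 80) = (m - 4)*(m - 1)*(m + 4)*(m^2 - m - 20) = (m - 5)*(m - 4)*(m - 1)*(m + 4)*(m + 4)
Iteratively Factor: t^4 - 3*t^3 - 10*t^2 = (t)*(t^3 - 3*t^2 - 10*t) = t*(t + 2)*(t^2 - 5*t) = t*(t - 5)*(t + 2)*(t)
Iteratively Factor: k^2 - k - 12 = (k + 3)*(k - 4)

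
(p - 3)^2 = p^2 - 6*p + 9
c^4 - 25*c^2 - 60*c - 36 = (c - 6)*(c + 1)*(c + 2)*(c + 3)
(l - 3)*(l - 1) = l^2 - 4*l + 3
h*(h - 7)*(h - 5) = h^3 - 12*h^2 + 35*h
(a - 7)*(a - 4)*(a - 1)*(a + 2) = a^4 - 10*a^3 + 15*a^2 + 50*a - 56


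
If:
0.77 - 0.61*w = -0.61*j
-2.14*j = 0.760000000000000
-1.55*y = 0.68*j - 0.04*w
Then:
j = -0.36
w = 0.91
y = 0.18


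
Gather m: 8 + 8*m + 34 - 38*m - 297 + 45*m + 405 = 15*m + 150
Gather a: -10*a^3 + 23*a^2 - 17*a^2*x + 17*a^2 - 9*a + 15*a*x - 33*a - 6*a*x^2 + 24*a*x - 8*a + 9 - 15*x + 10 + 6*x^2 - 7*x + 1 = -10*a^3 + a^2*(40 - 17*x) + a*(-6*x^2 + 39*x - 50) + 6*x^2 - 22*x + 20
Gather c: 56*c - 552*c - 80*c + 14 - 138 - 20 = -576*c - 144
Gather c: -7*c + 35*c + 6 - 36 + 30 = 28*c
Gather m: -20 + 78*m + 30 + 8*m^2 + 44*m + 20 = 8*m^2 + 122*m + 30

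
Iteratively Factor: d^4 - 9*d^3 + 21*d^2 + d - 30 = (d - 3)*(d^3 - 6*d^2 + 3*d + 10) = (d - 5)*(d - 3)*(d^2 - d - 2) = (d - 5)*(d - 3)*(d - 2)*(d + 1)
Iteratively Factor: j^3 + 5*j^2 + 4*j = (j)*(j^2 + 5*j + 4) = j*(j + 1)*(j + 4)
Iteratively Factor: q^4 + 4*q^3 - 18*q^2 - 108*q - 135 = (q - 5)*(q^3 + 9*q^2 + 27*q + 27) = (q - 5)*(q + 3)*(q^2 + 6*q + 9) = (q - 5)*(q + 3)^2*(q + 3)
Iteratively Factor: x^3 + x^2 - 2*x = (x + 2)*(x^2 - x) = x*(x + 2)*(x - 1)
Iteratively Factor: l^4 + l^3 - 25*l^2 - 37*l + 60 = (l + 3)*(l^3 - 2*l^2 - 19*l + 20) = (l - 1)*(l + 3)*(l^2 - l - 20) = (l - 5)*(l - 1)*(l + 3)*(l + 4)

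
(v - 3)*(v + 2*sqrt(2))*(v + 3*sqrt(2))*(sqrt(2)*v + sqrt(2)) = sqrt(2)*v^4 - 2*sqrt(2)*v^3 + 10*v^3 - 20*v^2 + 9*sqrt(2)*v^2 - 24*sqrt(2)*v - 30*v - 36*sqrt(2)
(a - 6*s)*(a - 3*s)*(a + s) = a^3 - 8*a^2*s + 9*a*s^2 + 18*s^3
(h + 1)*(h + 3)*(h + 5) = h^3 + 9*h^2 + 23*h + 15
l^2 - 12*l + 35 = (l - 7)*(l - 5)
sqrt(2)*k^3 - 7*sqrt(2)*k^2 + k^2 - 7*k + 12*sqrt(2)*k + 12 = (k - 4)*(k - 3)*(sqrt(2)*k + 1)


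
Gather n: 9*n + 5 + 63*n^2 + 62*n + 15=63*n^2 + 71*n + 20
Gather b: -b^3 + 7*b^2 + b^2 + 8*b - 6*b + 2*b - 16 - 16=-b^3 + 8*b^2 + 4*b - 32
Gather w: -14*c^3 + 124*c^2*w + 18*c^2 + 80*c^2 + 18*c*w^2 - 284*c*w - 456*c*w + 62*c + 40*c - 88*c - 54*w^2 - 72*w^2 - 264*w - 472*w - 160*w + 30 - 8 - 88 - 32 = -14*c^3 + 98*c^2 + 14*c + w^2*(18*c - 126) + w*(124*c^2 - 740*c - 896) - 98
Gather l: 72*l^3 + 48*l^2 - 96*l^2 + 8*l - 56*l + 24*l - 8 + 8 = 72*l^3 - 48*l^2 - 24*l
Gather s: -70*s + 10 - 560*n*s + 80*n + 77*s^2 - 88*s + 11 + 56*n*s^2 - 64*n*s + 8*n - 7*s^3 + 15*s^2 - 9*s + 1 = 88*n - 7*s^3 + s^2*(56*n + 92) + s*(-624*n - 167) + 22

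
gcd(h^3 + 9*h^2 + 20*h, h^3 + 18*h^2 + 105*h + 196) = h + 4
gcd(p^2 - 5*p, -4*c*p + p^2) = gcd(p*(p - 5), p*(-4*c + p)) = p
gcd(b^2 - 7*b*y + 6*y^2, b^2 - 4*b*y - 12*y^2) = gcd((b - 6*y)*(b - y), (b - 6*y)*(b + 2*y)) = -b + 6*y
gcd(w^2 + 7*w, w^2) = w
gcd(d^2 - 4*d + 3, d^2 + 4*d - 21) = d - 3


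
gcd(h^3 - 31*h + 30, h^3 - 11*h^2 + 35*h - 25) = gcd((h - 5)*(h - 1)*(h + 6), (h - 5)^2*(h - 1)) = h^2 - 6*h + 5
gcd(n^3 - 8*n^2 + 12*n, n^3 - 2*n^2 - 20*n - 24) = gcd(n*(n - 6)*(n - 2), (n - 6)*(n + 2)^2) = n - 6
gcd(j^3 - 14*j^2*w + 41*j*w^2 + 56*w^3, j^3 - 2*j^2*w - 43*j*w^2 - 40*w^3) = -j^2 + 7*j*w + 8*w^2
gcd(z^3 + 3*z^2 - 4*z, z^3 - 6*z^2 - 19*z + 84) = z + 4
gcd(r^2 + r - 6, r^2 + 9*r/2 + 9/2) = r + 3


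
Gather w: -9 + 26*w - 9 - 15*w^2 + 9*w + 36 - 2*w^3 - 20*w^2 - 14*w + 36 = -2*w^3 - 35*w^2 + 21*w + 54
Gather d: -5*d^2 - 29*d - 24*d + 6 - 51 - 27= -5*d^2 - 53*d - 72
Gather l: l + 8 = l + 8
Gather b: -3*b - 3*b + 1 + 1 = 2 - 6*b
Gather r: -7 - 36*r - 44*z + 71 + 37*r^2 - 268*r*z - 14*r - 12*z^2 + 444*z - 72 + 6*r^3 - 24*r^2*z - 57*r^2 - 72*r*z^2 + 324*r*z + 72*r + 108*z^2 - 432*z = 6*r^3 + r^2*(-24*z - 20) + r*(-72*z^2 + 56*z + 22) + 96*z^2 - 32*z - 8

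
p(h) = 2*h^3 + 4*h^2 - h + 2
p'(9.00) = 557.00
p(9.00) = 1775.00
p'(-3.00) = 29.00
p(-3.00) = -13.00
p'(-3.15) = 33.34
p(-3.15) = -17.67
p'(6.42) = 297.66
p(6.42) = 689.66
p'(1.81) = 33.14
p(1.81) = 25.15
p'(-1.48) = 0.30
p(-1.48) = 5.76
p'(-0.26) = -2.67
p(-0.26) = 2.50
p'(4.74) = 171.73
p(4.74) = 300.12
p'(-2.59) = 18.53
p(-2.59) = -3.33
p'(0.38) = 2.91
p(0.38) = 2.31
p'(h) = 6*h^2 + 8*h - 1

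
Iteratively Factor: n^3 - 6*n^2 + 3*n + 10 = (n - 2)*(n^2 - 4*n - 5) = (n - 5)*(n - 2)*(n + 1)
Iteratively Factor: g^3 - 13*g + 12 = (g - 1)*(g^2 + g - 12) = (g - 1)*(g + 4)*(g - 3)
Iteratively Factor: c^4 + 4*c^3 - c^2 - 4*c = (c - 1)*(c^3 + 5*c^2 + 4*c) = (c - 1)*(c + 1)*(c^2 + 4*c) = c*(c - 1)*(c + 1)*(c + 4)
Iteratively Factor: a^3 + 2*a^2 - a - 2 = (a - 1)*(a^2 + 3*a + 2) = (a - 1)*(a + 1)*(a + 2)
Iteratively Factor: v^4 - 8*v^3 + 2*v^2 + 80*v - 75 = (v - 5)*(v^3 - 3*v^2 - 13*v + 15) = (v - 5)^2*(v^2 + 2*v - 3) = (v - 5)^2*(v - 1)*(v + 3)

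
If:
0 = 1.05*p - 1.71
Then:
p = 1.63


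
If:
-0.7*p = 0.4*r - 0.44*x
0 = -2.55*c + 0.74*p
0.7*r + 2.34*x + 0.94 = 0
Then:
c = 0.736742697078832*x + 0.222681072428972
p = 2.53877551020408*x + 0.76734693877551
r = -3.34285714285714*x - 1.34285714285714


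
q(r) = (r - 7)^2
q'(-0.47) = -14.94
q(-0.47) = 55.80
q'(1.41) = -11.18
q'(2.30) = -9.40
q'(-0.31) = -14.62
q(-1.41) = 70.73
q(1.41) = 31.25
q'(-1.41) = -16.82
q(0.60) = 40.96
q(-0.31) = 53.44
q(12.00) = 25.00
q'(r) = 2*r - 14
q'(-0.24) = -14.48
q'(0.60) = -12.80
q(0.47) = 42.64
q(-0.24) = 52.42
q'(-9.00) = -32.00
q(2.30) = 22.09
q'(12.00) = 10.00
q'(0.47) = -13.06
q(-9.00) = 256.00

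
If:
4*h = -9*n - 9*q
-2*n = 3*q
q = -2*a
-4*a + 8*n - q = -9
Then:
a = -9/22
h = 81/88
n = -27/22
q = 9/11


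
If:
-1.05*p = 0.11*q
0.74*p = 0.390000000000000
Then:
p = 0.53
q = -5.03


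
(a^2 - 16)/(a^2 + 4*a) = (a - 4)/a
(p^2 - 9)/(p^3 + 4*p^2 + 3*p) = (p - 3)/(p*(p + 1))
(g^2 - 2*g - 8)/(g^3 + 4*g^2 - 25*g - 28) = (g + 2)/(g^2 + 8*g + 7)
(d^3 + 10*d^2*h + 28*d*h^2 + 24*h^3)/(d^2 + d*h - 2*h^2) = (d^2 + 8*d*h + 12*h^2)/(d - h)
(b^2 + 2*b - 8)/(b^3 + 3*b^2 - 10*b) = (b + 4)/(b*(b + 5))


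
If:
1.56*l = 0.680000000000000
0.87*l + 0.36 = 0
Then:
No Solution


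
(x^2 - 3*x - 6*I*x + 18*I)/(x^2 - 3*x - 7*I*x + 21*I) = (x - 6*I)/(x - 7*I)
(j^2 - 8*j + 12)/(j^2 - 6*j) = (j - 2)/j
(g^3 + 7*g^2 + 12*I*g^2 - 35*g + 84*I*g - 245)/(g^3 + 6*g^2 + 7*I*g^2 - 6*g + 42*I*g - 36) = (g^3 + g^2*(7 + 12*I) + g*(-35 + 84*I) - 245)/(g^3 + g^2*(6 + 7*I) + g*(-6 + 42*I) - 36)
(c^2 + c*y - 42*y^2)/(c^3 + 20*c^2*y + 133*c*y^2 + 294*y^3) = (c - 6*y)/(c^2 + 13*c*y + 42*y^2)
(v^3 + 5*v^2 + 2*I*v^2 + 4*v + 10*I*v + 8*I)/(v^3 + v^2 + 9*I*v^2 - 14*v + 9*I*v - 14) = (v + 4)/(v + 7*I)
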